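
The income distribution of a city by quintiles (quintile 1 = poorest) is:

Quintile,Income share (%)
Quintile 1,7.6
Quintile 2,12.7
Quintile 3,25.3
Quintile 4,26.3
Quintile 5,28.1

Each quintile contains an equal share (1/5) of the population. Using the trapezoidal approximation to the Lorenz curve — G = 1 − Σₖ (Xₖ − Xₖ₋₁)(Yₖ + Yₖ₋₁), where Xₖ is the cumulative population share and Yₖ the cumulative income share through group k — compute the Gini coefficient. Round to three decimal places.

Cumulative income shares Yₖ: 0.0760, 0.2030, 0.4560, 0.7190, 1.0000
Σ (Xₖ−Xₖ₋₁)(Yₖ+Yₖ₋₁) = (1/5)(0.0760+0.0000) + (1/5)(0.2030+0.0760) + (1/5)(0.4560+0.2030) + (1/5)(0.7190+0.4560) + (1/5)(1.0000+0.7190)
  = 0.0152 + 0.0558 + 0.1318 + 0.2350 + 0.3438 = 0.7816
G = 1 − 0.7816 = 0.2184

0.218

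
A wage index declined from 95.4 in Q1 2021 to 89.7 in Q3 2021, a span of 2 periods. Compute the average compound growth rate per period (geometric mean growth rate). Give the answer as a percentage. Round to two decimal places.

Growth factor = (89.7/95.4)^(1/2) = (0.940252)^(1/2) = 0.969666
Growth rate = 0.969666 − 1 = -0.030334 = -3.0334%

-3.03%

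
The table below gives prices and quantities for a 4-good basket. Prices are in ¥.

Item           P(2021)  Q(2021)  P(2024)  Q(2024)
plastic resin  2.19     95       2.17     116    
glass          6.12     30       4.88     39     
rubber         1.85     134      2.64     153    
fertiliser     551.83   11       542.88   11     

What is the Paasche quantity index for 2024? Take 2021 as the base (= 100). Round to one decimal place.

Paasche quantity index uses current-period prices as weights.
ΣP(2024)·Q(2024) = 2.17×116 + 4.88×39 + 2.64×153 + 542.88×11 = 251.72 + 190.32 + 403.92 + 5971.68 = 6817.64
ΣP(2024)·Q(2021) = 2.17×95 + 4.88×30 + 2.64×134 + 542.88×11 = 206.15 + 146.4 + 353.76 + 5971.68 = 6677.99
Index = 6817.64 / 6677.99 × 100 = 102.0912

102.1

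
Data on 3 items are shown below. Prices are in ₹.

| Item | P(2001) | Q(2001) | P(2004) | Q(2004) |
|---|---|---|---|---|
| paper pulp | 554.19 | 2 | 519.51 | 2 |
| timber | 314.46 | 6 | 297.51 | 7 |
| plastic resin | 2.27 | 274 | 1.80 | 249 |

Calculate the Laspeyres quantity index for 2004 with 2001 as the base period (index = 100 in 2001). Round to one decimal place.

107.1

Laspeyres quantity index uses base-period prices as weights.
ΣP(2001)·Q(2004) = 554.19×2 + 314.46×7 + 2.27×249 = 1108.38 + 2201.22 + 565.23 = 3874.83
ΣP(2001)·Q(2001) = 554.19×2 + 314.46×6 + 2.27×274 = 1108.38 + 1886.76 + 621.98 = 3617.12
Index = 3874.83 / 3617.12 × 100 = 107.1247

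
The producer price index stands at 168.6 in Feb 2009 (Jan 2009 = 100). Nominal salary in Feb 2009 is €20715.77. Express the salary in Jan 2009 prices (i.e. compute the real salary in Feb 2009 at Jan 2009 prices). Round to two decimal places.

Real = Nominal ÷ (Index/100) = 20715.77 ÷ (168.6/100)
     = 20715.77 ÷ 1.686 = 12286.9336

12286.93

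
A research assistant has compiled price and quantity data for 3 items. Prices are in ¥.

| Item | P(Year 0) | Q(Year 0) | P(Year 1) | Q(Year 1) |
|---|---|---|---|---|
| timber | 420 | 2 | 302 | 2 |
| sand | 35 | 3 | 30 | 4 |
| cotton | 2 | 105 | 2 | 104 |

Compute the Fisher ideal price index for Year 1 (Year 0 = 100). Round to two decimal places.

Laspeyres component (base-period weights):
ΣP(Year 1)Q(Year 0) = 302×2 + 30×3 + 2×105 = 604 + 90 + 210 = 904
ΣP(Year 0)Q(Year 0) = 420×2 + 35×3 + 2×105 = 840 + 105 + 210 = 1155
L = 904 / 1155 × 100 = 78.2684
Paasche component (current-period weights):
ΣP(Year 1)Q(Year 1) = 302×2 + 30×4 + 2×104 = 604 + 120 + 208 = 932
ΣP(Year 0)Q(Year 1) = 420×2 + 35×4 + 2×104 = 840 + 140 + 208 = 1188
P = 932 / 1188 × 100 = 78.4512
Fisher = √(L × P) = √(78.2684 × 78.4512) = 78.3597

78.36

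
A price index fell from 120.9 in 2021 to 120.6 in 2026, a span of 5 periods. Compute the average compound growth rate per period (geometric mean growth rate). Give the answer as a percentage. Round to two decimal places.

Growth factor = (120.6/120.9)^(1/5) = (0.997519)^(1/5) = 0.999503
Growth rate = 0.999503 − 1 = -0.000497 = -0.0497%

-0.05%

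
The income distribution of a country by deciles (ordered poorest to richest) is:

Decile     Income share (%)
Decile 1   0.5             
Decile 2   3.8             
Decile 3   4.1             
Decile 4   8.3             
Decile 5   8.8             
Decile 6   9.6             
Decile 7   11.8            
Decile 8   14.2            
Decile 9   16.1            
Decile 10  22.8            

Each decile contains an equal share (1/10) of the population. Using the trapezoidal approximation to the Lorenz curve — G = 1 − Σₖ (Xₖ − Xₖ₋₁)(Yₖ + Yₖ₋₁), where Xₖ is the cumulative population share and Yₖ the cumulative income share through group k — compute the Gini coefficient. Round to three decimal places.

Cumulative income shares Yₖ: 0.0050, 0.0430, 0.0840, 0.1670, 0.2550, 0.3510, 0.4690, 0.6110, 0.7720, 1.0000
Σ (Xₖ−Xₖ₋₁)(Yₖ+Yₖ₋₁) = (1/10)(0.0050+0.0000) + (1/10)(0.0430+0.0050) + (1/10)(0.0840+0.0430) + (1/10)(0.1670+0.0840) + (1/10)(0.2550+0.1670) + (1/10)(0.3510+0.2550) + (1/10)(0.4690+0.3510) + (1/10)(0.6110+0.4690) + (1/10)(0.7720+0.6110) + (1/10)(1.0000+0.7720)
  = 0.0005 + 0.0048 + 0.0127 + 0.0251 + 0.0422 + 0.0606 + 0.0820 + 0.1080 + 0.1383 + 0.1772 = 0.6514
G = 1 − 0.6514 = 0.3486

0.349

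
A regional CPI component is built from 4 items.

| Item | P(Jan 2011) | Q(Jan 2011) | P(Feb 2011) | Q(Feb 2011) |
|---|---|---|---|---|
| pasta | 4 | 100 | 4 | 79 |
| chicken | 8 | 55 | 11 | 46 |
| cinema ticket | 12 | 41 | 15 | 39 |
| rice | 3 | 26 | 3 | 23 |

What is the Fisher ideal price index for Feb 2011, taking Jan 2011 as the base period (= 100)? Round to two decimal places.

Laspeyres component (base-period weights):
ΣP(Feb 2011)Q(Jan 2011) = 4×100 + 11×55 + 15×41 + 3×26 = 400 + 605 + 615 + 78 = 1698
ΣP(Jan 2011)Q(Jan 2011) = 4×100 + 8×55 + 12×41 + 3×26 = 400 + 440 + 492 + 78 = 1410
L = 1698 / 1410 × 100 = 120.4255
Paasche component (current-period weights):
ΣP(Feb 2011)Q(Feb 2011) = 4×79 + 11×46 + 15×39 + 3×23 = 316 + 506 + 585 + 69 = 1476
ΣP(Jan 2011)Q(Feb 2011) = 4×79 + 8×46 + 12×39 + 3×23 = 316 + 368 + 468 + 69 = 1221
P = 1476 / 1221 × 100 = 120.8845
Fisher = √(L × P) = √(120.4255 × 120.8845) = 120.6548

120.65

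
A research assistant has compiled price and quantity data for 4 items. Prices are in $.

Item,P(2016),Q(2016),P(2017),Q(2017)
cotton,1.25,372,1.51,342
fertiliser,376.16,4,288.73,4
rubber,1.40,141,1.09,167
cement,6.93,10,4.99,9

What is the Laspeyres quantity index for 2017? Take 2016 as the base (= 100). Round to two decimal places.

Laspeyres quantity index uses base-period prices as weights.
ΣP(2016)·Q(2017) = 1.25×342 + 376.16×4 + 1.40×167 + 6.93×9 = 427.5 + 1504.64 + 233.8 + 62.37 = 2228.31
ΣP(2016)·Q(2016) = 1.25×372 + 376.16×4 + 1.40×141 + 6.93×10 = 465 + 1504.64 + 197.4 + 69.3 = 2236.34
Index = 2228.31 / 2236.34 × 100 = 99.6409

99.64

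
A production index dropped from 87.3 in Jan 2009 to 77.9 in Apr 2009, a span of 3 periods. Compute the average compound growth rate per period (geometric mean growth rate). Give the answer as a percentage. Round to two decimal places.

Growth factor = (77.9/87.3)^(1/3) = (0.892325)^(1/3) = 0.962737
Growth rate = 0.962737 − 1 = -0.037263 = -3.7263%

-3.73%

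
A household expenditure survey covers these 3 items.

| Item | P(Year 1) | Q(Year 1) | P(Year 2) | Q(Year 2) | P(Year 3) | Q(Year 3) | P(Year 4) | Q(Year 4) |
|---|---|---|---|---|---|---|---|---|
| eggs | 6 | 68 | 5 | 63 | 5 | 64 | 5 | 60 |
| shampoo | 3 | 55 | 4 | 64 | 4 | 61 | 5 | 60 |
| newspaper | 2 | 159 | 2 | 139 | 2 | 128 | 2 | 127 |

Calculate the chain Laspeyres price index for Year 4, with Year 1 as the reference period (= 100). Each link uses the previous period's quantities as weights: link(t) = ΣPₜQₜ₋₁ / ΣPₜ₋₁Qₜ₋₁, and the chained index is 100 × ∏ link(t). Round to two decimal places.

Link Year 1→Year 2:
ΣP(Year 2)Q(Year 1) = 5×68 + 4×55 + 2×159 = 340 + 220 + 318 = 878
ΣP(Year 1)Q(Year 1) = 6×68 + 3×55 + 2×159 = 408 + 165 + 318 = 891
link = 878/891 = 0.985410
Link Year 2→Year 3:
ΣP(Year 3)Q(Year 2) = 5×63 + 4×64 + 2×139 = 315 + 256 + 278 = 849
ΣP(Year 2)Q(Year 2) = 5×63 + 4×64 + 2×139 = 315 + 256 + 278 = 849
link = 849/849 = 1.000000
Link Year 3→Year 4:
ΣP(Year 4)Q(Year 3) = 5×64 + 5×61 + 2×128 = 320 + 305 + 256 = 881
ΣP(Year 3)Q(Year 3) = 5×64 + 4×61 + 2×128 = 320 + 244 + 256 = 820
link = 881/820 = 1.074390
Chained index = 100 × 0.985410 × 1.000000 × 1.074390 = 105.8715

105.87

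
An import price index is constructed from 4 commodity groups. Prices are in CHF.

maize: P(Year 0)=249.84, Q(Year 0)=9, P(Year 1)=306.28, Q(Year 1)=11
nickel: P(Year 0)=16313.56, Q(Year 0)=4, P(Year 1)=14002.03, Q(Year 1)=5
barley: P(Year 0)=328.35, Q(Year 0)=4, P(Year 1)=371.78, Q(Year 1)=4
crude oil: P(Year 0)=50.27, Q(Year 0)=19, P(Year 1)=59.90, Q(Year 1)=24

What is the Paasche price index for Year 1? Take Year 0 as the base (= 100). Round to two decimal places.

87.87

Paasche price index uses current-period quantities as weights.
ΣP(Year 1)·Q(Year 1) = 306.28×11 + 14002.03×5 + 371.78×4 + 59.90×24 = 3369.08 + 70010.15 + 1487.12 + 1437.6 = 76303.95
ΣP(Year 0)·Q(Year 1) = 249.84×11 + 16313.56×5 + 328.35×4 + 50.27×24 = 2748.24 + 81567.8 + 1313.4 + 1206.48 = 86835.92
Index = 76303.95 / 86835.92 × 100 = 87.8714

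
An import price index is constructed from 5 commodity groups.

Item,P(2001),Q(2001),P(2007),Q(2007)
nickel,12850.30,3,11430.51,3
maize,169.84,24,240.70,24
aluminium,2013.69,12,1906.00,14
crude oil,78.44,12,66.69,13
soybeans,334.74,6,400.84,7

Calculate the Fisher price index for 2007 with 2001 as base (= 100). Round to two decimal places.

Laspeyres component (base-period weights):
ΣP(2007)Q(2001) = 11430.51×3 + 240.70×24 + 1906.00×12 + 66.69×12 + 400.84×6 = 34291.53 + 5776.8 + 22872 + 800.28 + 2405.04 = 66145.65
ΣP(2001)Q(2001) = 12850.30×3 + 169.84×24 + 2013.69×12 + 78.44×12 + 334.74×6 = 38550.9 + 4076.16 + 24164.28 + 941.28 + 2008.44 = 69741.06
L = 66145.65 / 69741.06 × 100 = 94.8446
Paasche component (current-period weights):
ΣP(2007)Q(2007) = 11430.51×3 + 240.70×24 + 1906.00×14 + 66.69×13 + 400.84×7 = 34291.53 + 5776.8 + 26684 + 866.97 + 2805.88 = 70425.18
ΣP(2001)Q(2007) = 12850.30×3 + 169.84×24 + 2013.69×14 + 78.44×13 + 334.74×7 = 38550.9 + 4076.16 + 28191.66 + 1019.72 + 2343.18 = 74181.62
P = 70425.18 / 74181.62 × 100 = 94.9362
Fisher = √(L × P) = √(94.8446 × 94.9362) = 94.8904

94.89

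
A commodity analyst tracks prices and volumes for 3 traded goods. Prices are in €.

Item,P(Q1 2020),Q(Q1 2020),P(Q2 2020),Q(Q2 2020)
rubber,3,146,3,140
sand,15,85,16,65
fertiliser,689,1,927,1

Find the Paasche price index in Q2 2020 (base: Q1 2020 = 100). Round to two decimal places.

Paasche price index uses current-period quantities as weights.
ΣP(Q2 2020)·Q(Q2 2020) = 3×140 + 16×65 + 927×1 = 420 + 1040 + 927 = 2387
ΣP(Q1 2020)·Q(Q2 2020) = 3×140 + 15×65 + 689×1 = 420 + 975 + 689 = 2084
Index = 2387 / 2084 × 100 = 114.5393

114.54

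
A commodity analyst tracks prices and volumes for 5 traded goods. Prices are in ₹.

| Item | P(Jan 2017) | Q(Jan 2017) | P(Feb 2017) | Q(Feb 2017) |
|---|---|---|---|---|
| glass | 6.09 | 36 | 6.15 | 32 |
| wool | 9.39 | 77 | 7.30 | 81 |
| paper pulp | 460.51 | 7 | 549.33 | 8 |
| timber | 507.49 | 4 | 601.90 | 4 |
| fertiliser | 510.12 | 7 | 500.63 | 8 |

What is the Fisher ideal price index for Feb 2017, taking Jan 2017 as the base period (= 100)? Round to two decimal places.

Laspeyres component (base-period weights):
ΣP(Feb 2017)Q(Jan 2017) = 6.15×36 + 7.30×77 + 549.33×7 + 601.90×4 + 500.63×7 = 221.4 + 562.1 + 3845.31 + 2407.6 + 3504.41 = 10540.82
ΣP(Jan 2017)Q(Jan 2017) = 6.09×36 + 9.39×77 + 460.51×7 + 507.49×4 + 510.12×7 = 219.24 + 723.03 + 3223.57 + 2029.96 + 3570.84 = 9766.64
L = 10540.82 / 9766.64 × 100 = 107.9268
Paasche component (current-period weights):
ΣP(Feb 2017)Q(Feb 2017) = 6.15×32 + 7.30×81 + 549.33×8 + 601.90×4 + 500.63×8 = 196.8 + 591.3 + 4394.64 + 2407.6 + 4005.04 = 11595.38
ΣP(Jan 2017)Q(Feb 2017) = 6.09×32 + 9.39×81 + 460.51×8 + 507.49×4 + 510.12×8 = 194.88 + 760.59 + 3684.08 + 2029.96 + 4080.96 = 10750.47
P = 11595.38 / 10750.47 × 100 = 107.8593
Fisher = √(L × P) = √(107.9268 × 107.8593) = 107.8930

107.89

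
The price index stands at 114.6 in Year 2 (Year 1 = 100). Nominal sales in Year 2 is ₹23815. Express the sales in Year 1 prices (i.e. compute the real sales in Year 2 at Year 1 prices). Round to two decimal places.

Real = Nominal ÷ (Index/100) = 23815 ÷ (114.6/100)
     = 23815 ÷ 1.146 = 20780.9773

20780.98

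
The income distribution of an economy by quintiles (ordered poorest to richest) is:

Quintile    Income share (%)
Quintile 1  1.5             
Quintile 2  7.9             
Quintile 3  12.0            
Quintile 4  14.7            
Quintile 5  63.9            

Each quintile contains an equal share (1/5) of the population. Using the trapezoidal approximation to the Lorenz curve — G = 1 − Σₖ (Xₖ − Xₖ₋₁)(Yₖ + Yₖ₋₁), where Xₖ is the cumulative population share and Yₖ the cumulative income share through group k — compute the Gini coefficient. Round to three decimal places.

0.526

Cumulative income shares Yₖ: 0.0150, 0.0940, 0.2140, 0.3610, 1.0000
Σ (Xₖ−Xₖ₋₁)(Yₖ+Yₖ₋₁) = (1/5)(0.0150+0.0000) + (1/5)(0.0940+0.0150) + (1/5)(0.2140+0.0940) + (1/5)(0.3610+0.2140) + (1/5)(1.0000+0.3610)
  = 0.0030 + 0.0218 + 0.0616 + 0.1150 + 0.2722 = 0.4736
G = 1 − 0.4736 = 0.5264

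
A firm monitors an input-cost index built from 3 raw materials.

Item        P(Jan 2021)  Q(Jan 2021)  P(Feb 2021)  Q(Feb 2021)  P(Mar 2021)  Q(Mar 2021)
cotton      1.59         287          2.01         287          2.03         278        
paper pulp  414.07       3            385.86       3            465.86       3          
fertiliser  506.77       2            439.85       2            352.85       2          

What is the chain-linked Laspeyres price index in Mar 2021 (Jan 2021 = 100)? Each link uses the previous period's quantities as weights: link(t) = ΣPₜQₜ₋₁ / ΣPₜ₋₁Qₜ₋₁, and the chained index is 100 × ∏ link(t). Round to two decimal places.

Link Jan 2021→Feb 2021:
ΣP(Feb 2021)Q(Jan 2021) = 2.01×287 + 385.86×3 + 439.85×2 = 576.87 + 1157.58 + 879.7 = 2614.15
ΣP(Jan 2021)Q(Jan 2021) = 1.59×287 + 414.07×3 + 506.77×2 = 456.33 + 1242.21 + 1013.54 = 2712.08
link = 2614.15/2712.08 = 0.963891
Link Feb 2021→Mar 2021:
ΣP(Mar 2021)Q(Feb 2021) = 2.03×287 + 465.86×3 + 352.85×2 = 582.61 + 1397.58 + 705.7 = 2685.89
ΣP(Feb 2021)Q(Feb 2021) = 2.01×287 + 385.86×3 + 439.85×2 = 576.87 + 1157.58 + 879.7 = 2614.15
link = 2685.89/2614.15 = 1.027443
Chained index = 100 × 0.963891 × 1.027443 = 99.0343

99.03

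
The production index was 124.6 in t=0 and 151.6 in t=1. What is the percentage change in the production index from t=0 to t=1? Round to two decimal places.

21.67%

Change = (151.6 − 124.6) / 124.6 × 100
       = 27.0 / 124.6 × 100 = 21.6693%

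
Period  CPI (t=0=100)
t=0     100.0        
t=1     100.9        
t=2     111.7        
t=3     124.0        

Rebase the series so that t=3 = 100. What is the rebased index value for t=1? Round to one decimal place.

81.4

Rebased(t=1) = 100.9 / 124.0 × 100 = 81.3710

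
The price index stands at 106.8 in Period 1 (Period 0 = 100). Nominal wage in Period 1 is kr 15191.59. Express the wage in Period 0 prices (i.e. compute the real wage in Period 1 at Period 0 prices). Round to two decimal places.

Real = Nominal ÷ (Index/100) = 15191.59 ÷ (106.8/100)
     = 15191.59 ÷ 1.068 = 14224.3352

14224.34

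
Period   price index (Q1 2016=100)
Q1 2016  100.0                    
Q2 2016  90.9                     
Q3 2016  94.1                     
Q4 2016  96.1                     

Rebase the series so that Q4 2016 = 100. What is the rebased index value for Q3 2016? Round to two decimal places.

97.92

Rebased(Q3 2016) = 94.1 / 96.1 × 100 = 97.9188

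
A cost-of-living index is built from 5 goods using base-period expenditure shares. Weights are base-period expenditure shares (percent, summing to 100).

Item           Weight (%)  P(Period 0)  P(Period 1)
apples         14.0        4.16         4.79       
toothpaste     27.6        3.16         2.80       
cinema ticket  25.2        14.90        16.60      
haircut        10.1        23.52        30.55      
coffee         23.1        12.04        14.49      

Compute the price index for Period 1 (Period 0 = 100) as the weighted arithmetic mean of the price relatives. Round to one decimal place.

109.6

apples: 14.0 × (4.79/4.16) = 14.0 × 1.151442 = 16.1202
toothpaste: 27.6 × (2.80/3.16) = 27.6 × 0.886076 = 24.4557
cinema ticket: 25.2 × (16.60/14.90) = 25.2 × 1.114094 = 28.0752
haircut: 10.1 × (30.55/23.52) = 10.1 × 1.298895 = 13.1188
coffee: 23.1 × (14.49/12.04) = 23.1 × 1.203488 = 27.8006
Index = Σ wᵢ·(p₁ᵢ/p₀ᵢ) = 16.1202 + 24.4557 + 28.0752 + 13.1188 + 27.8006 = 109.5705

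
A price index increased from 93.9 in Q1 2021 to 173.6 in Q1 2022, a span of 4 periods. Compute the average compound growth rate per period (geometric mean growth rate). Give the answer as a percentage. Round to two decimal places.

Growth factor = (173.6/93.9)^(1/4) = (1.848775)^(1/4) = 1.166060
Growth rate = 1.166060 − 1 = 0.166060 = 16.6060%

16.61%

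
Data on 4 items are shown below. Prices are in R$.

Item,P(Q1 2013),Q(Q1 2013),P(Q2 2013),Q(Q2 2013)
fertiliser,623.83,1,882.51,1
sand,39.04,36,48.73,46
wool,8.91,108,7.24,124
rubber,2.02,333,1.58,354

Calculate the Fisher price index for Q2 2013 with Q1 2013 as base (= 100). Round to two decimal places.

Laspeyres component (base-period weights):
ΣP(Q2 2013)Q(Q1 2013) = 882.51×1 + 48.73×36 + 7.24×108 + 1.58×333 = 882.51 + 1754.28 + 781.92 + 526.14 = 3944.85
ΣP(Q1 2013)Q(Q1 2013) = 623.83×1 + 39.04×36 + 8.91×108 + 2.02×333 = 623.83 + 1405.44 + 962.28 + 672.66 = 3664.21
L = 3944.85 / 3664.21 × 100 = 107.6589
Paasche component (current-period weights):
ΣP(Q2 2013)Q(Q2 2013) = 882.51×1 + 48.73×46 + 7.24×124 + 1.58×354 = 882.51 + 2241.58 + 897.76 + 559.32 = 4581.17
ΣP(Q1 2013)Q(Q2 2013) = 623.83×1 + 39.04×46 + 8.91×124 + 2.02×354 = 623.83 + 1795.84 + 1104.84 + 715.08 = 4239.59
P = 4581.17 / 4239.59 × 100 = 108.0569
Fisher = √(L × P) = √(107.6589 × 108.0569) = 107.8577

107.86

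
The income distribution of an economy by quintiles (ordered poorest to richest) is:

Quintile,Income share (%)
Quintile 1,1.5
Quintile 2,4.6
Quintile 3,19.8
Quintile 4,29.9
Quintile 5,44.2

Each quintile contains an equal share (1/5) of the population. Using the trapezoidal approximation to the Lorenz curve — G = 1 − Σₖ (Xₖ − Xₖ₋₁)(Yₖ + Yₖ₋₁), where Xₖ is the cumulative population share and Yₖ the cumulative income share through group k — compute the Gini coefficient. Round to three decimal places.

Cumulative income shares Yₖ: 0.0150, 0.0610, 0.2590, 0.5580, 1.0000
Σ (Xₖ−Xₖ₋₁)(Yₖ+Yₖ₋₁) = (1/5)(0.0150+0.0000) + (1/5)(0.0610+0.0150) + (1/5)(0.2590+0.0610) + (1/5)(0.5580+0.2590) + (1/5)(1.0000+0.5580)
  = 0.0030 + 0.0152 + 0.0640 + 0.1634 + 0.3116 = 0.5572
G = 1 − 0.5572 = 0.4428

0.443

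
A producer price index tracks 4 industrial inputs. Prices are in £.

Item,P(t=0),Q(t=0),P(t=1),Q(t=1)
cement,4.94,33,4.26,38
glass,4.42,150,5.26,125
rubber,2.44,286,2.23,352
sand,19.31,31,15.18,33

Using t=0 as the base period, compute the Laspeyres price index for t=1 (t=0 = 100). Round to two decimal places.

Laspeyres price index uses base-period quantities as weights.
ΣP(t=1)·Q(t=0) = 4.26×33 + 5.26×150 + 2.23×286 + 15.18×31 = 140.58 + 789 + 637.78 + 470.58 = 2037.94
ΣP(t=0)·Q(t=0) = 4.94×33 + 4.42×150 + 2.44×286 + 19.31×31 = 163.02 + 663 + 697.84 + 598.61 = 2122.47
Index = 2037.94 / 2122.47 × 100 = 96.0174

96.02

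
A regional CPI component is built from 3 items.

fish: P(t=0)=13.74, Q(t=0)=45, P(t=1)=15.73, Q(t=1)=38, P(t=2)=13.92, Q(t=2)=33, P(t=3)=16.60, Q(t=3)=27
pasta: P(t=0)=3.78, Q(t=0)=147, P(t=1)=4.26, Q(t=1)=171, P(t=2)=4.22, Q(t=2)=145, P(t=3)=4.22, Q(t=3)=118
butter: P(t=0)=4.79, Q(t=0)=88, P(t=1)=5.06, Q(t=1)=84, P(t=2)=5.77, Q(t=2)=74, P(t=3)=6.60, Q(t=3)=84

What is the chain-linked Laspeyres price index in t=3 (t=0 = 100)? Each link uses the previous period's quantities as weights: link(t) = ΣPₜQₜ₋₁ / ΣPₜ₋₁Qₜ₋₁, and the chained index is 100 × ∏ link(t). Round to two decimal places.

121.56

Link t=0→t=1:
ΣP(t=1)Q(t=0) = 15.73×45 + 4.26×147 + 5.06×88 = 707.85 + 626.22 + 445.28 = 1779.35
ΣP(t=0)Q(t=0) = 13.74×45 + 3.78×147 + 4.79×88 = 618.3 + 555.66 + 421.52 = 1595.48
link = 1779.35/1595.48 = 1.115244
Link t=1→t=2:
ΣP(t=2)Q(t=1) = 13.92×38 + 4.22×171 + 5.77×84 = 528.96 + 721.62 + 484.68 = 1735.26
ΣP(t=1)Q(t=1) = 15.73×38 + 4.26×171 + 5.06×84 = 597.74 + 728.46 + 425.04 = 1751.24
link = 1735.26/1751.24 = 0.990875
Link t=2→t=3:
ΣP(t=3)Q(t=2) = 16.60×33 + 4.22×145 + 6.60×74 = 547.8 + 611.9 + 488.4 = 1648.1
ΣP(t=2)Q(t=2) = 13.92×33 + 4.22×145 + 5.77×74 = 459.36 + 611.9 + 426.98 = 1498.24
link = 1648.1/1498.24 = 1.100024
Chained index = 100 × 1.115244 × 0.990875 × 1.100024 = 121.5601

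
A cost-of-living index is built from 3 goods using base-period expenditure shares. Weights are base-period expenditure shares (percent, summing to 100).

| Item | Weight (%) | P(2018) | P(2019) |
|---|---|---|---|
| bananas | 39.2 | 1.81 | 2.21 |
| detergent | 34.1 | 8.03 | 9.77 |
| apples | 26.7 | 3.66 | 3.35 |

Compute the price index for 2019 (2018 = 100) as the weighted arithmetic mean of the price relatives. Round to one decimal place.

113.8

bananas: 39.2 × (2.21/1.81) = 39.2 × 1.220994 = 47.8630
detergent: 34.1 × (9.77/8.03) = 34.1 × 1.216687 = 41.4890
apples: 26.7 × (3.35/3.66) = 26.7 × 0.915301 = 24.4385
Index = Σ wᵢ·(p₁ᵢ/p₀ᵢ) = 47.8630 + 41.4890 + 24.4385 = 113.7905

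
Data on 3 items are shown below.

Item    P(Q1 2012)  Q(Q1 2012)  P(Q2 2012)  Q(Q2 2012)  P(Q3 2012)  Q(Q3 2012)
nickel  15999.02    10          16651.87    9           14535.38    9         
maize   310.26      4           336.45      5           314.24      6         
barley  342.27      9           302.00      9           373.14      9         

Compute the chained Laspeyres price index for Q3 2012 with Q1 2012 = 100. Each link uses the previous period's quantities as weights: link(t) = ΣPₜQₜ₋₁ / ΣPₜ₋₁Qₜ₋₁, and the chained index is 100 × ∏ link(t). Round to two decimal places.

Link Q1 2012→Q2 2012:
ΣP(Q2 2012)Q(Q1 2012) = 16651.87×10 + 336.45×4 + 302.00×9 = 166518.7 + 1345.8 + 2718 = 170582.5
ΣP(Q1 2012)Q(Q1 2012) = 15999.02×10 + 310.26×4 + 342.27×9 = 159990.2 + 1241.04 + 3080.43 = 164311.67
link = 170582.5/164311.67 = 1.038164
Link Q2 2012→Q3 2012:
ΣP(Q3 2012)Q(Q2 2012) = 14535.38×9 + 314.24×5 + 373.14×9 = 130818.42 + 1571.2 + 3358.26 = 135747.88
ΣP(Q2 2012)Q(Q2 2012) = 16651.87×9 + 336.45×5 + 302.00×9 = 149866.83 + 1682.25 + 2718 = 154267.08
link = 135747.88/154267.08 = 0.879954
Chained index = 100 × 1.038164 × 0.879954 = 91.3536

91.35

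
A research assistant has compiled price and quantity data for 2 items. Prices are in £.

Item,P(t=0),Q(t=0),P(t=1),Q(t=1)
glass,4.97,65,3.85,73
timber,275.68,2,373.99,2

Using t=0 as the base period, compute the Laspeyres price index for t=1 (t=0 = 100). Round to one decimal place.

Laspeyres price index uses base-period quantities as weights.
ΣP(t=1)·Q(t=0) = 3.85×65 + 373.99×2 = 250.25 + 747.98 = 998.23
ΣP(t=0)·Q(t=0) = 4.97×65 + 275.68×2 = 323.05 + 551.36 = 874.41
Index = 998.23 / 874.41 × 100 = 114.1604

114.2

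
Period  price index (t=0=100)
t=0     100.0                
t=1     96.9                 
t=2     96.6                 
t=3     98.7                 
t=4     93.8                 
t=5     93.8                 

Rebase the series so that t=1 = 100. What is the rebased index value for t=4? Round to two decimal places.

96.80

Rebased(t=4) = 93.8 / 96.9 × 100 = 96.8008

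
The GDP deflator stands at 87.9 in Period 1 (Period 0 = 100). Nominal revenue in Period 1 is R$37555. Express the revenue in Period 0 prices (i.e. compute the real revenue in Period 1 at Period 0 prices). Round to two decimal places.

Real = Nominal ÷ (Index/100) = 37555 ÷ (87.9/100)
     = 37555 ÷ 0.879 = 42724.6871

42724.69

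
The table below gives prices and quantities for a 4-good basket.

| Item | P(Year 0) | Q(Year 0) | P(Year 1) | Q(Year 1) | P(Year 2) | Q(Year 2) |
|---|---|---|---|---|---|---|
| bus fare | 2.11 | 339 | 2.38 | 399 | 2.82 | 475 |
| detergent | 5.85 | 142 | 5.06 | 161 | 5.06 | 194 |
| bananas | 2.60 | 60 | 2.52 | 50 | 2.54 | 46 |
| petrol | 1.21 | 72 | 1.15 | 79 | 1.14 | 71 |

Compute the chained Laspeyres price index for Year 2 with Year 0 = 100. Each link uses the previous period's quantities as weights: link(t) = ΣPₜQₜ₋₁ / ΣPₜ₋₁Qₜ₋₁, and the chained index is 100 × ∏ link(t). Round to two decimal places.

Link Year 0→Year 1:
ΣP(Year 1)Q(Year 0) = 2.38×339 + 5.06×142 + 2.52×60 + 1.15×72 = 806.82 + 718.52 + 151.2 + 82.8 = 1759.34
ΣP(Year 0)Q(Year 0) = 2.11×339 + 5.85×142 + 2.60×60 + 1.21×72 = 715.29 + 830.7 + 156 + 87.12 = 1789.11
link = 1759.34/1789.11 = 0.983360
Link Year 1→Year 2:
ΣP(Year 2)Q(Year 1) = 2.82×399 + 5.06×161 + 2.54×50 + 1.14×79 = 1125.18 + 814.66 + 127 + 90.06 = 2156.9
ΣP(Year 1)Q(Year 1) = 2.38×399 + 5.06×161 + 2.52×50 + 1.15×79 = 949.62 + 814.66 + 126 + 90.85 = 1981.13
link = 2156.9/1981.13 = 1.088722
Chained index = 100 × 0.983360 × 1.088722 = 107.0606

107.06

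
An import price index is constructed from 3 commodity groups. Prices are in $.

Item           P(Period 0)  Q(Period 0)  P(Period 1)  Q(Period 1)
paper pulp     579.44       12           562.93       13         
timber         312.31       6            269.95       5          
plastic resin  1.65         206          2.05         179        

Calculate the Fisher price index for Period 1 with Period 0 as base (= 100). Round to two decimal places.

Laspeyres component (base-period weights):
ΣP(Period 1)Q(Period 0) = 562.93×12 + 269.95×6 + 2.05×206 = 6755.16 + 1619.7 + 422.3 = 8797.16
ΣP(Period 0)Q(Period 0) = 579.44×12 + 312.31×6 + 1.65×206 = 6953.28 + 1873.86 + 339.9 = 9167.04
L = 8797.16 / 9167.04 × 100 = 95.9651
Paasche component (current-period weights):
ΣP(Period 1)Q(Period 1) = 562.93×13 + 269.95×5 + 2.05×179 = 7318.09 + 1349.75 + 366.95 = 9034.79
ΣP(Period 0)Q(Period 1) = 579.44×13 + 312.31×5 + 1.65×179 = 7532.72 + 1561.55 + 295.35 = 9389.62
P = 9034.79 / 9389.62 × 100 = 96.2210
Fisher = √(L × P) = √(95.9651 × 96.2210) = 96.0930

96.09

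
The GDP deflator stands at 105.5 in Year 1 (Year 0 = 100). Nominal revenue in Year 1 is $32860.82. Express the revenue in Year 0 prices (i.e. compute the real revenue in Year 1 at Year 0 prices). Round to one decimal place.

31147.7

Real = Nominal ÷ (Index/100) = 32860.82 ÷ (105.5/100)
     = 32860.82 ÷ 1.055 = 31147.6967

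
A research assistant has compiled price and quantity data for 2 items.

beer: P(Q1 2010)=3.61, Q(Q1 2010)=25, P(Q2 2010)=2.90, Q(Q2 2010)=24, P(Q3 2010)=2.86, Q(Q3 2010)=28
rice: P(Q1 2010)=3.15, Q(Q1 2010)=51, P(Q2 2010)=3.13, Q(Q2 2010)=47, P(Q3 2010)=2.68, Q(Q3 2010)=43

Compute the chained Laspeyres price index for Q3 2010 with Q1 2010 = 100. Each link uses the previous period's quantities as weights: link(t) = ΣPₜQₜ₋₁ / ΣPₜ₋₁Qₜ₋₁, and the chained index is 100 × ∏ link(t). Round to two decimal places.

83.08

Link Q1 2010→Q2 2010:
ΣP(Q2 2010)Q(Q1 2010) = 2.90×25 + 3.13×51 = 72.5 + 159.63 = 232.13
ΣP(Q1 2010)Q(Q1 2010) = 3.61×25 + 3.15×51 = 90.25 + 160.65 = 250.9
link = 232.13/250.9 = 0.925189
Link Q2 2010→Q3 2010:
ΣP(Q3 2010)Q(Q2 2010) = 2.86×24 + 2.68×47 = 68.64 + 125.96 = 194.6
ΣP(Q2 2010)Q(Q2 2010) = 2.90×24 + 3.13×47 = 69.6 + 147.11 = 216.71
link = 194.6/216.71 = 0.897974
Chained index = 100 × 0.925189 × 0.897974 = 83.0796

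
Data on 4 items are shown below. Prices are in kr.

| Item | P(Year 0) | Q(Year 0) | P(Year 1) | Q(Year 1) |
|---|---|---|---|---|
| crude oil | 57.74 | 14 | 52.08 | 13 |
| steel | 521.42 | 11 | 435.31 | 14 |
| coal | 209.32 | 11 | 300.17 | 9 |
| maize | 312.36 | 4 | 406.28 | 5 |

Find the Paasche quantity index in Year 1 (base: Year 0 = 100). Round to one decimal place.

110.1

Paasche quantity index uses current-period prices as weights.
ΣP(Year 1)·Q(Year 1) = 52.08×13 + 435.31×14 + 300.17×9 + 406.28×5 = 677.04 + 6094.34 + 2701.53 + 2031.4 = 11504.31
ΣP(Year 1)·Q(Year 0) = 52.08×14 + 435.31×11 + 300.17×11 + 406.28×4 = 729.12 + 4788.41 + 3301.87 + 1625.12 = 10444.52
Index = 11504.31 / 10444.52 × 100 = 110.1469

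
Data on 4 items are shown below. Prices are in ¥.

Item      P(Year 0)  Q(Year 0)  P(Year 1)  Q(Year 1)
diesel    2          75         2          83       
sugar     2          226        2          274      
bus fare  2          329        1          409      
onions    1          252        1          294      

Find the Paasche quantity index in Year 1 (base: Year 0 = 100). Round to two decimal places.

Paasche quantity index uses current-period prices as weights.
ΣP(Year 1)·Q(Year 1) = 2×83 + 2×274 + 1×409 + 1×294 = 166 + 548 + 409 + 294 = 1417
ΣP(Year 1)·Q(Year 0) = 2×75 + 2×226 + 1×329 + 1×252 = 150 + 452 + 329 + 252 = 1183
Index = 1417 / 1183 × 100 = 119.7802

119.78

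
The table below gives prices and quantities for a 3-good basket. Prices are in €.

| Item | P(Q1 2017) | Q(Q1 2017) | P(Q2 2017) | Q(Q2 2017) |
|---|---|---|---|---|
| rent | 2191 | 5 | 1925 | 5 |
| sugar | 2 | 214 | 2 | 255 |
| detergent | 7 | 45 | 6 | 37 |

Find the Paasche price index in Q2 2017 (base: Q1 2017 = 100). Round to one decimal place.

88.3

Paasche price index uses current-period quantities as weights.
ΣP(Q2 2017)·Q(Q2 2017) = 1925×5 + 2×255 + 6×37 = 9625 + 510 + 222 = 10357
ΣP(Q1 2017)·Q(Q2 2017) = 2191×5 + 2×255 + 7×37 = 10955 + 510 + 259 = 11724
Index = 10357 / 11724 × 100 = 88.3402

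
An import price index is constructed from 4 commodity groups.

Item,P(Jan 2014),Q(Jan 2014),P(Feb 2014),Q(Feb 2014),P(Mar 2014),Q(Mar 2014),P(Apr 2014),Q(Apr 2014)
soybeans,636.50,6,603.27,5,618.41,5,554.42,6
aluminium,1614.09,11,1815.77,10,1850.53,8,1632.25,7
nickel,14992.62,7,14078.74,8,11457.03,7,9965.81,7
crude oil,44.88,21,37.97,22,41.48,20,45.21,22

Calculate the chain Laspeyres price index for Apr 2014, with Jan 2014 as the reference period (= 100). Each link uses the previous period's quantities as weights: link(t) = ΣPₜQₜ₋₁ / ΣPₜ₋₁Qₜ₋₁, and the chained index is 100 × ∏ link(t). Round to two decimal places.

Link Jan 2014→Feb 2014:
ΣP(Feb 2014)Q(Jan 2014) = 603.27×6 + 1815.77×11 + 14078.74×7 + 37.97×21 = 3619.62 + 19973.47 + 98551.18 + 797.37 = 122941.64
ΣP(Jan 2014)Q(Jan 2014) = 636.50×6 + 1614.09×11 + 14992.62×7 + 44.88×21 = 3819 + 17754.99 + 104948.34 + 942.48 = 127464.81
link = 122941.64/127464.81 = 0.964514
Link Feb 2014→Mar 2014:
ΣP(Mar 2014)Q(Feb 2014) = 618.41×5 + 1850.53×10 + 11457.03×8 + 41.48×22 = 3092.05 + 18505.3 + 91656.24 + 912.56 = 114166.15
ΣP(Feb 2014)Q(Feb 2014) = 603.27×5 + 1815.77×10 + 14078.74×8 + 37.97×22 = 3016.35 + 18157.7 + 112629.92 + 835.34 = 134639.31
link = 114166.15/134639.31 = 0.847941
Link Mar 2014→Apr 2014:
ΣP(Apr 2014)Q(Mar 2014) = 554.42×5 + 1632.25×8 + 9965.81×7 + 45.21×20 = 2772.1 + 13058 + 69760.67 + 904.2 = 86494.97
ΣP(Mar 2014)Q(Mar 2014) = 618.41×5 + 1850.53×8 + 11457.03×7 + 41.48×20 = 3092.05 + 14804.24 + 80199.21 + 829.6 = 98925.1
link = 86494.97/98925.1 = 0.874348
Chained index = 100 × 0.964514 × 0.847941 × 0.874348 = 71.5086

71.51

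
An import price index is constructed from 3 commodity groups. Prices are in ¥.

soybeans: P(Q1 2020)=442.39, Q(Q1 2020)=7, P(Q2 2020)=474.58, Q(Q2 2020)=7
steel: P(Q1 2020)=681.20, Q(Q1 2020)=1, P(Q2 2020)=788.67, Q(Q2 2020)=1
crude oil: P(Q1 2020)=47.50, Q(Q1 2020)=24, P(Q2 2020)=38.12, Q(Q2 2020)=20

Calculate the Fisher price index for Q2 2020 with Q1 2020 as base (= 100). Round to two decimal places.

102.63

Laspeyres component (base-period weights):
ΣP(Q2 2020)Q(Q1 2020) = 474.58×7 + 788.67×1 + 38.12×24 = 3322.06 + 788.67 + 914.88 = 5025.61
ΣP(Q1 2020)Q(Q1 2020) = 442.39×7 + 681.20×1 + 47.50×24 = 3096.73 + 681.2 + 1140 = 4917.93
L = 5025.61 / 4917.93 × 100 = 102.1895
Paasche component (current-period weights):
ΣP(Q2 2020)Q(Q2 2020) = 474.58×7 + 788.67×1 + 38.12×20 = 3322.06 + 788.67 + 762.4 = 4873.13
ΣP(Q1 2020)Q(Q2 2020) = 442.39×7 + 681.20×1 + 47.50×20 = 3096.73 + 681.2 + 950 = 4727.93
P = 4873.13 / 4727.93 × 100 = 103.0711
Fisher = √(L × P) = √(102.1895 × 103.0711) = 102.6294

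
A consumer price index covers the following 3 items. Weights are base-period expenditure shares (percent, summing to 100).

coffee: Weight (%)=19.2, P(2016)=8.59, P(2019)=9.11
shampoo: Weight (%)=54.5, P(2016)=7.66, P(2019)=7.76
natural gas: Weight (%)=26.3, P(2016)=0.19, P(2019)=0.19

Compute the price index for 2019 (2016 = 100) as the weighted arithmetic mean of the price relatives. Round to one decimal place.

101.9

coffee: 19.2 × (9.11/8.59) = 19.2 × 1.060536 = 20.3623
shampoo: 54.5 × (7.76/7.66) = 54.5 × 1.013055 = 55.2115
natural gas: 26.3 × (0.19/0.19) = 26.3 × 1.000000 = 26.3000
Index = Σ wᵢ·(p₁ᵢ/p₀ᵢ) = 20.3623 + 55.2115 + 26.3000 = 101.8738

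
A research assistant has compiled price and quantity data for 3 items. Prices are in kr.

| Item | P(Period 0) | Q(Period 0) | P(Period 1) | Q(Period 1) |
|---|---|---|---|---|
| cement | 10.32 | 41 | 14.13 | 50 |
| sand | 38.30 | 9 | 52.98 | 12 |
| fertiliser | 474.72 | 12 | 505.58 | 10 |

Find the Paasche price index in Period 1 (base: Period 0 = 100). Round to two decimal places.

111.80

Paasche price index uses current-period quantities as weights.
ΣP(Period 1)·Q(Period 1) = 14.13×50 + 52.98×12 + 505.58×10 = 706.5 + 635.76 + 5055.8 = 6398.06
ΣP(Period 0)·Q(Period 1) = 10.32×50 + 38.30×12 + 474.72×10 = 516 + 459.6 + 4747.2 = 5722.8
Index = 6398.06 / 5722.8 × 100 = 111.7995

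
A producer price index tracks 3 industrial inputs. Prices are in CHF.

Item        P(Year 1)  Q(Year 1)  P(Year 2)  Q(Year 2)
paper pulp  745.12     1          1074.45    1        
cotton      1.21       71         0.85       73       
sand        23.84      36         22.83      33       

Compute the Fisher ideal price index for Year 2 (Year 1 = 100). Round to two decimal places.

Laspeyres component (base-period weights):
ΣP(Year 2)Q(Year 1) = 1074.45×1 + 0.85×71 + 22.83×36 = 1074.45 + 60.35 + 821.88 = 1956.68
ΣP(Year 1)Q(Year 1) = 745.12×1 + 1.21×71 + 23.84×36 = 745.12 + 85.91 + 858.24 = 1689.27
L = 1956.68 / 1689.27 × 100 = 115.8299
Paasche component (current-period weights):
ΣP(Year 2)Q(Year 2) = 1074.45×1 + 0.85×73 + 22.83×33 = 1074.45 + 62.05 + 753.39 = 1889.89
ΣP(Year 1)Q(Year 2) = 745.12×1 + 1.21×73 + 23.84×33 = 745.12 + 88.33 + 786.72 = 1620.17
P = 1889.89 / 1620.17 × 100 = 116.6476
Fisher = √(L × P) = √(115.8299 × 116.6476) = 116.2381

116.24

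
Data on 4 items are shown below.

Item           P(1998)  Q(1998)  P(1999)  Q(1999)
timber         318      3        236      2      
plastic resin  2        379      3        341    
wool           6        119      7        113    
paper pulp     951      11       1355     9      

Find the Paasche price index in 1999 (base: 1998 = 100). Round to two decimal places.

Paasche price index uses current-period quantities as weights.
ΣP(1999)·Q(1999) = 236×2 + 3×341 + 7×113 + 1355×9 = 472 + 1023 + 791 + 12195 = 14481
ΣP(1998)·Q(1999) = 318×2 + 2×341 + 6×113 + 951×9 = 636 + 682 + 678 + 8559 = 10555
Index = 14481 / 10555 × 100 = 137.1956

137.20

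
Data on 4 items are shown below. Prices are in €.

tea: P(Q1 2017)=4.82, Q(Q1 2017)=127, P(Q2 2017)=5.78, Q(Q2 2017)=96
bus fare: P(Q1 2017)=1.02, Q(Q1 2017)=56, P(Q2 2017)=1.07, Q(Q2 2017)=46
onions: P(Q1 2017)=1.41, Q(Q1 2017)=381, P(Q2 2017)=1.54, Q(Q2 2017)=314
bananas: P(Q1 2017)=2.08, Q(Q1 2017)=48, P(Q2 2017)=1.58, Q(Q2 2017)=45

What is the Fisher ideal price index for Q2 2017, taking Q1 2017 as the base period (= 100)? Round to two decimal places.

111.14

Laspeyres component (base-period weights):
ΣP(Q2 2017)Q(Q1 2017) = 5.78×127 + 1.07×56 + 1.54×381 + 1.58×48 = 734.06 + 59.92 + 586.74 + 75.84 = 1456.56
ΣP(Q1 2017)Q(Q1 2017) = 4.82×127 + 1.02×56 + 1.41×381 + 2.08×48 = 612.14 + 57.12 + 537.21 + 99.84 = 1306.31
L = 1456.56 / 1306.31 × 100 = 111.5019
Paasche component (current-period weights):
ΣP(Q2 2017)Q(Q2 2017) = 5.78×96 + 1.07×46 + 1.54×314 + 1.58×45 = 554.88 + 49.22 + 483.56 + 71.1 = 1158.76
ΣP(Q1 2017)Q(Q2 2017) = 4.82×96 + 1.02×46 + 1.41×314 + 2.08×45 = 462.72 + 46.92 + 442.74 + 93.6 = 1045.98
P = 1158.76 / 1045.98 × 100 = 110.7822
Fisher = √(L × P) = √(111.5019 × 110.7822) = 111.1415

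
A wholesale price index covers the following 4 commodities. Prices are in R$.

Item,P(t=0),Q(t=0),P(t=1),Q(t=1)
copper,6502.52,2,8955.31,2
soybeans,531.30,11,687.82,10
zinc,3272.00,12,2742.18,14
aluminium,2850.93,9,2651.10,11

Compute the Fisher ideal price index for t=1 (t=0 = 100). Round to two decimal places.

97.44

Laspeyres component (base-period weights):
ΣP(t=1)Q(t=0) = 8955.31×2 + 687.82×11 + 2742.18×12 + 2651.10×9 = 17910.62 + 7566.02 + 32906.16 + 23859.9 = 82242.7
ΣP(t=0)Q(t=0) = 6502.52×2 + 531.30×11 + 3272.00×12 + 2850.93×9 = 13005.04 + 5844.3 + 39264 + 25658.37 = 83771.71
L = 82242.7 / 83771.71 × 100 = 98.1748
Paasche component (current-period weights):
ΣP(t=1)Q(t=1) = 8955.31×2 + 687.82×10 + 2742.18×14 + 2651.10×11 = 17910.62 + 6878.2 + 38390.52 + 29162.1 = 92341.44
ΣP(t=0)Q(t=1) = 6502.52×2 + 531.30×10 + 3272.00×14 + 2850.93×11 = 13005.04 + 5313 + 45808 + 31360.23 = 95486.27
P = 92341.44 / 95486.27 × 100 = 96.7065
Fisher = √(L × P) = √(98.1748 × 96.7065) = 97.4379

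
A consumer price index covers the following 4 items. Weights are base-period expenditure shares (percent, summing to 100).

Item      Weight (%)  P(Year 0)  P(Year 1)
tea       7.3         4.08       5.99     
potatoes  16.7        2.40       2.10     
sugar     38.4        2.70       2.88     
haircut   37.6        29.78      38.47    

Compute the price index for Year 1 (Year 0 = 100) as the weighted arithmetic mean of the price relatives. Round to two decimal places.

tea: 7.3 × (5.99/4.08) = 7.3 × 1.468137 = 10.7174
potatoes: 16.7 × (2.10/2.40) = 16.7 × 0.875000 = 14.6125
sugar: 38.4 × (2.88/2.70) = 38.4 × 1.066667 = 40.9600
haircut: 37.6 × (38.47/29.78) = 37.6 × 1.291807 = 48.5719
Index = Σ wᵢ·(p₁ᵢ/p₀ᵢ) = 10.7174 + 14.6125 + 40.9600 + 48.5719 = 114.8618

114.86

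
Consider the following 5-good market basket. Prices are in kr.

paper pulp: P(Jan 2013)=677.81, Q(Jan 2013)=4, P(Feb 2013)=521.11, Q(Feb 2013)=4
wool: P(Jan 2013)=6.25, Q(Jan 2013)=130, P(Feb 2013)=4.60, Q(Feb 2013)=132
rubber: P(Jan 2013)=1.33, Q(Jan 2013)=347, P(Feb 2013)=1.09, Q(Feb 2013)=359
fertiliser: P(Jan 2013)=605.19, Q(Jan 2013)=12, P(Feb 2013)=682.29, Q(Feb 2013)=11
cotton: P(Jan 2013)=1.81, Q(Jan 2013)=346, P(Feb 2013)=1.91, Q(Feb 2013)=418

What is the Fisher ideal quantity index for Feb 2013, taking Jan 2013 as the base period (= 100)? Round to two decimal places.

Laspeyres component (base-period weights):
ΣP(Jan 2013)Q(Feb 2013) = 677.81×4 + 6.25×132 + 1.33×359 + 605.19×11 + 1.81×418 = 2711.24 + 825 + 477.47 + 6657.09 + 756.58 = 11427.38
ΣP(Jan 2013)Q(Jan 2013) = 677.81×4 + 6.25×130 + 1.33×347 + 605.19×12 + 1.81×346 = 2711.24 + 812.5 + 461.51 + 7262.28 + 626.26 = 11873.79
L = 11427.38 / 11873.79 × 100 = 96.2404
Paasche component (current-period weights):
ΣP(Feb 2013)Q(Feb 2013) = 521.11×4 + 4.60×132 + 1.09×359 + 682.29×11 + 1.91×418 = 2084.44 + 607.2 + 391.31 + 7505.19 + 798.38 = 11386.52
ΣP(Feb 2013)Q(Jan 2013) = 521.11×4 + 4.60×130 + 1.09×347 + 682.29×12 + 1.91×346 = 2084.44 + 598 + 378.23 + 8187.48 + 660.86 = 11909.01
P = 11386.52 / 11909.01 × 100 = 95.6126
Fisher = √(L × P) = √(96.2404 × 95.6126) = 95.9260

95.93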